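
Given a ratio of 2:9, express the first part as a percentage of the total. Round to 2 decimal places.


Total parts = 2 + 9 = 11
First part fraction = 2/11
Percentage = (2/11) * 100
= 0.181818 * 100
= 18.18%

18.18


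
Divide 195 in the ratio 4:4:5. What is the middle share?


Ratio = 4:4:5
Total parts = 4 + 4 + 5 = 13
Value per part = 195 / 13 = 15
First share = 4 * 15 = 60
Middle share = 4 * 15 = 60
Third share = 5 * 15 = 75

60


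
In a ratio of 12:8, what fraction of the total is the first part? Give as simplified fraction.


Total parts = 12 + 8 = 20
First part fraction = 12/20
Simplify: 12/20 = 3/5

3/5


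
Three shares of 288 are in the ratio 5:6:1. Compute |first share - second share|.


Total parts = 5 + 6 + 1 = 12
Value per part = 288 / 12 = 24
Shares: 5*24=120, 6*24=144, 1*24=24
First share = 120, second share = 144
Difference = |120 - 144| = 24

24


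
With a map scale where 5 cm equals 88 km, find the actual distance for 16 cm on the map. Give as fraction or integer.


Map scale: 5 cm = 88 km
Measured distance on map = 16 cm
Set up proportion: 16 * 88 / 5
= 1408 / 5
= 1408/5 km

1408/5


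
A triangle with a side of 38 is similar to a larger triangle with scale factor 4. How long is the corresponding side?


Similar triangles have proportional sides
Scale factor = 4
Smaller side = 38
Corresponding larger side = 38 * 4
= 152

152


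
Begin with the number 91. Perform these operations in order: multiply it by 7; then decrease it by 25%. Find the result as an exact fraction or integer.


Start with 91.
Step 1: Multiply by 7: 91 * 7 = 637
Step 2: Decrease by 25%: 637 * 75/100 = 1911/4
Final result = 1911/4

1911/4


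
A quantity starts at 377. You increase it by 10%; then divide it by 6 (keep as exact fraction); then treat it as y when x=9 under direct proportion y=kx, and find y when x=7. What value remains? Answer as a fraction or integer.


Start with 377.
Step 1: Increase by 10%: 377 * 110/100 = 4147/10
Step 2: Divide by 6: 4147/10 / 6 = 4147/60
Step 3: Direct prop: k = (4147/60)/9; new y = k*7 = 4147/60*7/9 = 29029/540
Final result = 29029/540

29029/540


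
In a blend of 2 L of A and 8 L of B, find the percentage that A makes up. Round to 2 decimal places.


Volume of A = 2 L
Volume of B = 8 L
Total volume = 2 + 8 = 10 L
Percentage of A = (2/10) * 100
= 20.00%

20.00


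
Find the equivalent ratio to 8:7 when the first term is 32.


Original ratio: 8:7
First term target: 32
Scale factor = 32 / 8 = 4
Multiply second term: 7 * 4 = 28
Equivalent ratio = 32:28

32:28


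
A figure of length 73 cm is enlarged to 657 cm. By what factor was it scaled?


Original length = 73 cm
Scaled length = 657 cm
Scale factor = 657 / 73
= 9

9


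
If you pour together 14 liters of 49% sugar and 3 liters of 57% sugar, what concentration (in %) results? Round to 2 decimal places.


Solute in mixture 1 = 49% of 14 L = 14*49/100 = 343/50 L
Solute in mixture 2 = 57% of 3 L = 3*57/100 = 171/100 L
Total solute = 343/50 + 171/100 = 857/100 L
Total volume = 14 + 3 = 17 L
Final concentration = 857/100/17 * 100 = 50.41%

50.41


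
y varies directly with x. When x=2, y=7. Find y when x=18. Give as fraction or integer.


Direct proportion: y = kx
Find k: k = 7/2 = 7/2
Compute y at x=18: y = 7/2 * 18
y = 63

63


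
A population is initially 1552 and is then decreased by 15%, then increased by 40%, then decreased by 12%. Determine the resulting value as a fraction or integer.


Start: 1552
Step 1: decrease by 15% => multiply by 85/100
  1552 * 85/100 = 6596/5
Step 2: increase by 40% => multiply by 140/100
  6596/5 * 140/100 = 46172/25
Step 3: decrease by 12% => multiply by 88/100
  46172/25 * 88/100 = 1015784/625
Final value = 1015784/625

1015784/625


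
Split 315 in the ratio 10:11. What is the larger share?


Total parts = 10 + 11 = 21
Value per part = 315 / 21 = 15
First share = 10 * 15 = 150
Second share = 11 * 15 = 165
Larger share = 165

165


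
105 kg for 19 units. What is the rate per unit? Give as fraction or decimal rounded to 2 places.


Total kg = 105
Number of units = 19
Unit rate = 105 / 19
= 5.53 kg per unit

5.53


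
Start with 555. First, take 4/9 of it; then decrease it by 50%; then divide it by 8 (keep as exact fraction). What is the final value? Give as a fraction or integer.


Start with 555.
Step 1: Take 4/9: 555 * 4/9 = 740/3
Step 2: Decrease by 50%: 740/3 * 50/100 = 370/3
Step 3: Divide by 8: 370/3 / 8 = 185/12
Final result = 185/12

185/12


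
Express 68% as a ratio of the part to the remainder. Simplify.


Part = 68%, Remainder = 32%
Ratio = 68:32
GCD(68, 32) = 4
Simplify: 17:8 = 17:8

17:8


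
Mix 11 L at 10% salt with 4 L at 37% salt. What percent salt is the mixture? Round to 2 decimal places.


Solute in mixture 1 = 10% of 11 L = 11*10/100 = 11/10 L
Solute in mixture 2 = 37% of 4 L = 4*37/100 = 37/25 L
Total solute = 11/10 + 37/25 = 129/50 L
Total volume = 11 + 4 = 15 L
Final concentration = 129/50/15 * 100 = 17.20%

17.20


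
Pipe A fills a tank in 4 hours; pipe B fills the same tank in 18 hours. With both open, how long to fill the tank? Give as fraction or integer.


Rate of A = 1/4 job per hour
Rate of B = 1/18 job per hour
Combined rate = 1/4 + 1/18
Find common denominator: (18 + 4)/(4*18) = 22/72
Combined rate = 11/36 job per hour
Time together = 1 / (11/36) = 36/11 hours

36/11


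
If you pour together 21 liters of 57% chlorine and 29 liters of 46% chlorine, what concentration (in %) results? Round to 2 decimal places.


Solute in mixture 1 = 57% of 21 L = 21*57/100 = 1197/100 L
Solute in mixture 2 = 46% of 29 L = 29*46/100 = 667/50 L
Total solute = 1197/100 + 667/50 = 2531/100 L
Total volume = 21 + 29 = 50 L
Final concentration = 2531/100/50 * 100 = 50.62%

50.62


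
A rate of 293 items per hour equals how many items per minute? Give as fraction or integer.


Converting from per hour to per minute
Rate = 293 items per hour
Divide by 60: 293/60
= 293/60 items per minute

293/60


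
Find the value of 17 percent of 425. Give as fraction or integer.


Compute 17% of 425
Convert percentage: 17% = 17/100
Multiply: 425 * 17/100
= 7225/100
= 289/4

289/4


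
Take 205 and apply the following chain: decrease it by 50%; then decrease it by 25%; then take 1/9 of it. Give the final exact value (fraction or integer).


Start with 205.
Step 1: Decrease by 50%: 205 * 50/100 = 205/2
Step 2: Decrease by 25%: 205/2 * 75/100 = 615/8
Step 3: Take 1/9: 615/8 * 1/9 = 205/24
Final result = 205/24

205/24


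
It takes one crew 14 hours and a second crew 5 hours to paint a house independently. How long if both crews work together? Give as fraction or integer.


Rate of A = 1/14 job per hour
Rate of B = 1/5 job per hour
Combined rate = 1/14 + 1/5
Find common denominator: (5 + 14)/(14*5) = 19/70
Combined rate = 19/70 job per hour
Time together = 1 / (19/70) = 70/19 hours

70/19


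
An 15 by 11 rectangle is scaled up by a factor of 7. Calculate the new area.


Original dimensions: 15 x 11
Enlargement factor = 7
New width = 15 * 7 = 105
New height = 11 * 7 = 77
New area = 105 * 77 = 8085

8085


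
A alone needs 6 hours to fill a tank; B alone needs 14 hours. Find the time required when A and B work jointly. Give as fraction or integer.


Rate of A = 1/6 job per hour
Rate of B = 1/14 job per hour
Combined rate = 1/6 + 1/14
Find common denominator: (14 + 6)/(6*14) = 20/84
Combined rate = 5/21 job per hour
Time together = 1 / (5/21) = 21/5 hours

21/5


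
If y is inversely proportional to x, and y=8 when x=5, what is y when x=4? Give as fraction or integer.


Inverse proportion: y = k/x
Find k: k = 5 * 8 = 40
Compute y at x=4: y = 40/4
y = 10

10


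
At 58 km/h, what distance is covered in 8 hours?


Using distance = speed * time
Speed = 58 km/h
Time = 8 hours
Distance = 58 * 8
= 464 km

464


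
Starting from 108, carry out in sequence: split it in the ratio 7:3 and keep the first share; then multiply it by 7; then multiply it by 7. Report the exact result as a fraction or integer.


Start with 108.
Step 1: Split 7:3, first share = 108 * 7/10 = 378/5
Step 2: Multiply by 7: 378/5 * 7 = 2646/5
Step 3: Multiply by 7: 2646/5 * 7 = 18522/5
Final result = 18522/5

18522/5


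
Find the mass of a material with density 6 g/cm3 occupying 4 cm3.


Using mass = density * volume
Density = 6 g/cm3
Volume = 4 cm3
Mass = 6 * 4
= 24 g

24


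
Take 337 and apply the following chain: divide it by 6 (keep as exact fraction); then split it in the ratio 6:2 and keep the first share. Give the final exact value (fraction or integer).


Start with 337.
Step 1: Divide by 6: 337 / 6 = 337/6
Step 2: Split 6:2, first share = 337/6 * 6/8 = 337/8
Final result = 337/8

337/8


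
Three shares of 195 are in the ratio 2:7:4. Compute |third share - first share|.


Total parts = 2 + 7 + 4 = 13
Value per part = 195 / 13 = 15
Shares: 2*15=30, 7*15=105, 4*15=60
Third share = 60, first share = 30
Difference = |60 - 30| = 30

30


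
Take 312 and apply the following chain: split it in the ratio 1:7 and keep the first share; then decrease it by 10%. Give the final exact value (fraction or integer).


Start with 312.
Step 1: Split 1:7, first share = 312 * 1/8 = 39
Step 2: Decrease by 10%: 39 * 90/100 = 351/10
Final result = 351/10

351/10


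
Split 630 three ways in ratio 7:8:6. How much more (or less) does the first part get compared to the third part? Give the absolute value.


Total parts = 7 + 8 + 6 = 21
Value per part = 630 / 21 = 30
Shares: 7*30=210, 8*30=240, 6*30=180
First share = 210, third share = 180
Difference = |210 - 180| = 30

30


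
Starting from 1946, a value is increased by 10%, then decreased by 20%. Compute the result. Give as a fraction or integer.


Start: 1946
Step 1: increase by 10% => multiply by 110/100
  1946 * 110/100 = 10703/5
Step 2: decrease by 20% => multiply by 80/100
  10703/5 * 80/100 = 42812/25
Final value = 42812/25

42812/25


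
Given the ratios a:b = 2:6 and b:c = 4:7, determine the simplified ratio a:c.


Given a:b = 2:6 and b:c = 4:7
Make b consistent. Multiply first ratio by 4: a:b = 8:24
Multiply second ratio by 6: b:c = 24:42
Now b = 24 in both, so a:b:c = 8:24:42
Therefore a:c = 8:42
Simplify by GCD: a:c = 4:21

4:21


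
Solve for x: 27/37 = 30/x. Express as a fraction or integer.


Setting up: 27/37 = 30/x
Cross multiply: 27 * x = 37 * 30
27x = 1110
x = 1110/27
x = 370/9

370/9


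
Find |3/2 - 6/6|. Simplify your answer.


Simplify: 3/2 = 3/2 and 6/6 = 1
Find common denominator: LCD = 2
Convert: 3/2 and 2/2
Difference = |3 - 2|/2 = 1/2
Simplified = 1/2

1/2


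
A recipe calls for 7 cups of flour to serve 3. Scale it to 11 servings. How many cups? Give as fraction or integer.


Original: 7 cups for 3 servings
Target servings = 11
Scaling factor = 11/3
New amount = 7 * 11/3
= 77/3
= 77/3 cups

77/3


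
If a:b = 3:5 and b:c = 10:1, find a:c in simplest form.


Given a:b = 3:5 and b:c = 10:1
Make b consistent. Multiply first ratio by 10: a:b = 30:50
Multiply second ratio by 5: b:c = 50:5
Now b = 50 in both, so a:b:c = 30:50:5
Therefore a:c = 30:5
Simplify by GCD: a:c = 6:1

6:1


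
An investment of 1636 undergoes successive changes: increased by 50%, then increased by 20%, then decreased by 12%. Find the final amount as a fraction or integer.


Start: 1636
Step 1: increase by 50% => multiply by 150/100
  1636 * 150/100 = 2454
Step 2: increase by 20% => multiply by 120/100
  2454 * 120/100 = 14724/5
Step 3: decrease by 12% => multiply by 88/100
  14724/5 * 88/100 = 323928/125
Final value = 323928/125

323928/125


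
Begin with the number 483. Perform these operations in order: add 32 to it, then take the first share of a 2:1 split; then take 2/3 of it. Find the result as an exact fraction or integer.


Start with 483.
Step 1: Add 32: 483+32=515; split 2:1 first = 515*2/3 = 1030/3
Step 2: Take 2/3: 1030/3 * 2/3 = 2060/9
Final result = 2060/9

2060/9


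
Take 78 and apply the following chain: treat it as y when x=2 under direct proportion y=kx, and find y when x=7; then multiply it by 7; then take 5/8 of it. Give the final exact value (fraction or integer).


Start with 78.
Step 1: Direct prop: k = (78)/2; new y = k*7 = 78*7/2 = 273
Step 2: Multiply by 7: 273 * 7 = 1911
Step 3: Take 5/8: 1911 * 5/8 = 9555/8
Final result = 9555/8

9555/8


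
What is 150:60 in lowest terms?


Find GCD(150, 60)
GCD = 30
Divide both by 30: 150/30 = 5, 60/30 = 2
Simplified ratio = 5:2

5:2


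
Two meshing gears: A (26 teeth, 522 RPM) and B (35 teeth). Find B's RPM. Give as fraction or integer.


Gear ratio: teeth_A * RPM_A = teeth_B * RPM_B
26 * 522 = 35 * RPM_B
13572 = 35 * RPM_B
RPM_B = 13572 / 35
RPM_B = 13572/35

13572/35


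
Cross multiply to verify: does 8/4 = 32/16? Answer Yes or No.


Cross multiply to check 8/4 = 32/16
Left cross product: 8 * 16 = 128
Right cross product: 4 * 32 = 128
128 = 128
Equal, so proportions match => Yes

Yes


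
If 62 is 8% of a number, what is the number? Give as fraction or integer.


Given: 62 is 8% of the whole
Set up: 62 = 8/100 * whole
whole = 62 * 100 / 8
whole = 6200 / 8
whole = 775

775


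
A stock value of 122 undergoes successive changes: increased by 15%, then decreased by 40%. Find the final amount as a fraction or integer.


Start: 122
Step 1: increase by 15% => multiply by 115/100
  122 * 115/100 = 1403/10
Step 2: decrease by 40% => multiply by 60/100
  1403/10 * 60/100 = 4209/50
Final value = 4209/50

4209/50


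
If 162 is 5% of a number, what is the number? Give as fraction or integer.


Given: 162 is 5% of the whole
Set up: 162 = 5/100 * whole
whole = 162 * 100 / 5
whole = 16200 / 5
whole = 3240

3240


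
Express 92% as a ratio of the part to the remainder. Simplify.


Part = 92%, Remainder = 8%
Ratio = 92:8
GCD(92, 8) = 4
Simplify: 23:2 = 23:2

23:2


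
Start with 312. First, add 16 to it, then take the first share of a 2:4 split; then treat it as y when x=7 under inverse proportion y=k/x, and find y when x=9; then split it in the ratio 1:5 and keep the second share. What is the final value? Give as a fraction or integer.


Start with 312.
Step 1: Add 16: 312+16=328; split 2:4 first = 328*2/6 = 328/3
Step 2: Inverse prop: k = (328/3)*7; new y = k/9 = 328/3*7/9 = 2296/27
Step 3: Split 1:5, second share = 2296/27 * 5/6 = 5740/81
Final result = 5740/81

5740/81


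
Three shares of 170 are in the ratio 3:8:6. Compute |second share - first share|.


Total parts = 3 + 8 + 6 = 17
Value per part = 170 / 17 = 10
Shares: 3*10=30, 8*10=80, 6*10=60
Second share = 80, first share = 30
Difference = |80 - 30| = 50

50


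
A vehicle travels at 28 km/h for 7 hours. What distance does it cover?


Using distance = speed * time
Speed = 28 km/h
Time = 7 hours
Distance = 28 * 7
= 196 km

196


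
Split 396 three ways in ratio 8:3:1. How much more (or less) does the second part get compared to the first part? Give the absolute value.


Total parts = 8 + 3 + 1 = 12
Value per part = 396 / 12 = 33
Shares: 8*33=264, 3*33=99, 1*33=33
Second share = 99, first share = 264
Difference = |99 - 264| = 165

165


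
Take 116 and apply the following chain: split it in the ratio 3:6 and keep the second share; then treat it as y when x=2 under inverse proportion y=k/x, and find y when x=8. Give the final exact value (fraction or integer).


Start with 116.
Step 1: Split 3:6, second share = 116 * 6/9 = 232/3
Step 2: Inverse prop: k = (232/3)*2; new y = k/8 = 232/3*2/8 = 58/3
Final result = 58/3

58/3


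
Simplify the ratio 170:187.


Find GCD(170, 187)
GCD = 17
Divide both by 17: 170/17 = 10, 187/17 = 11
Simplified ratio = 10:11

10:11


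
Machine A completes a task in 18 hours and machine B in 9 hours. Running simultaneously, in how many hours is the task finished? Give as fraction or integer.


Rate of A = 1/18 job per hour
Rate of B = 1/9 job per hour
Combined rate = 1/18 + 1/9
Find common denominator: (9 + 18)/(18*9) = 27/162
Combined rate = 1/6 job per hour
Time together = 1 / (1/6) = 6 hours

6


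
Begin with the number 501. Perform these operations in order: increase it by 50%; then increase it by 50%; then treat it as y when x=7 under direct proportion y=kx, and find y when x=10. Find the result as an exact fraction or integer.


Start with 501.
Step 1: Increase by 50%: 501 * 150/100 = 1503/2
Step 2: Increase by 50%: 1503/2 * 150/100 = 4509/4
Step 3: Direct prop: k = (4509/4)/7; new y = k*10 = 4509/4*10/7 = 22545/14
Final result = 22545/14

22545/14


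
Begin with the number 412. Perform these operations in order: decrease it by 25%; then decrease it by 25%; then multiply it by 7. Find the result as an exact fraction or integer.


Start with 412.
Step 1: Decrease by 25%: 412 * 75/100 = 309
Step 2: Decrease by 25%: 309 * 75/100 = 927/4
Step 3: Multiply by 7: 927/4 * 7 = 6489/4
Final result = 6489/4

6489/4


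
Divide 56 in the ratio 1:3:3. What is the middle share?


Ratio = 1:3:3
Total parts = 1 + 3 + 3 = 7
Value per part = 56 / 7 = 8
First share = 1 * 8 = 8
Middle share = 3 * 8 = 24
Third share = 3 * 8 = 24

24


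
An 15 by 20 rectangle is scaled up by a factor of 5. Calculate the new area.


Original dimensions: 15 x 20
Enlargement factor = 5
New width = 15 * 5 = 75
New height = 20 * 5 = 100
New area = 75 * 100 = 7500

7500


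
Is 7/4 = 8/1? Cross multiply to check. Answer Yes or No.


Cross multiply to check 7/4 = 8/1
Left cross product: 7 * 1 = 7
Right cross product: 4 * 8 = 32
7 != 32
Not equal, so proportions differ => No

No


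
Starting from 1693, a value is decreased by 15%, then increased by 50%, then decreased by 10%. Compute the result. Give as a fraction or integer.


Start: 1693
Step 1: decrease by 15% => multiply by 85/100
  1693 * 85/100 = 28781/20
Step 2: increase by 50% => multiply by 150/100
  28781/20 * 150/100 = 86343/40
Step 3: decrease by 10% => multiply by 90/100
  86343/40 * 90/100 = 777087/400
Final value = 777087/400

777087/400


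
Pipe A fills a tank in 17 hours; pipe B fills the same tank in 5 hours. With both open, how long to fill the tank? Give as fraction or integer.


Rate of A = 1/17 job per hour
Rate of B = 1/5 job per hour
Combined rate = 1/17 + 1/5
Find common denominator: (5 + 17)/(17*5) = 22/85
Combined rate = 22/85 job per hour
Time together = 1 / (22/85) = 85/22 hours

85/22


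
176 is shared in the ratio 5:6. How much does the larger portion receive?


Total parts = 5 + 6 = 11
Value per part = 176 / 11 = 16
First share = 5 * 16 = 80
Second share = 6 * 16 = 96
Larger share = 96

96


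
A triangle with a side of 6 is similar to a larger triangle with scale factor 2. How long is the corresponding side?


Similar triangles have proportional sides
Scale factor = 2
Smaller side = 6
Corresponding larger side = 6 * 2
= 12

12


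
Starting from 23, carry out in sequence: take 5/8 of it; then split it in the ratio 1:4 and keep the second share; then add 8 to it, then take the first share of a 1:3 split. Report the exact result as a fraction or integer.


Start with 23.
Step 1: Take 5/8: 23 * 5/8 = 115/8
Step 2: Split 1:4, second share = 115/8 * 4/5 = 23/2
Step 3: Add 8: 23/2+8=39/2; split 1:3 first = 39/2*1/4 = 39/8
Final result = 39/8

39/8


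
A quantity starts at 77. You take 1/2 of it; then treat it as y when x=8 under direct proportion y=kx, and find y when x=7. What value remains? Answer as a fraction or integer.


Start with 77.
Step 1: Take 1/2: 77 * 1/2 = 77/2
Step 2: Direct prop: k = (77/2)/8; new y = k*7 = 77/2*7/8 = 539/16
Final result = 539/16

539/16


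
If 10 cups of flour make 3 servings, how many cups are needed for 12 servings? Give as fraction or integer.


Original: 10 cups for 3 servings
Target servings = 12
Scaling factor = 12/3
New amount = 10 * 12/3
= 120/3
= 40 cups

40


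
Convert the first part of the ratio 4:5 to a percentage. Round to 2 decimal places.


Total parts = 4 + 5 = 9
First part fraction = 4/9
Percentage = (4/9) * 100
= 0.444444 * 100
= 44.44%

44.44


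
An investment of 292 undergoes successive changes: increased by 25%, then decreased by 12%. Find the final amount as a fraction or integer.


Start: 292
Step 1: increase by 25% => multiply by 125/100
  292 * 125/100 = 365
Step 2: decrease by 12% => multiply by 88/100
  365 * 88/100 = 1606/5
Final value = 1606/5

1606/5


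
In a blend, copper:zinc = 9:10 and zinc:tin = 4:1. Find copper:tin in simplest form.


Given a:b = 9:10 and b:c = 4:1
Make b consistent. Multiply first ratio by 4: a:b = 36:40
Multiply second ratio by 10: b:c = 40:10
Now b = 40 in both, so a:b:c = 36:40:10
Therefore a:c = 36:10
Simplify by GCD: a:c = 18:5

18:5


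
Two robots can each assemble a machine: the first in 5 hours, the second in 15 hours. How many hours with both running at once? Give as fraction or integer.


Rate of A = 1/5 job per hour
Rate of B = 1/15 job per hour
Combined rate = 1/5 + 1/15
Find common denominator: (15 + 5)/(5*15) = 20/75
Combined rate = 4/15 job per hour
Time together = 1 / (4/15) = 15/4 hours

15/4


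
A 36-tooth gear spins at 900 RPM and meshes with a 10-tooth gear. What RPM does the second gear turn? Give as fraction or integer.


Gear ratio: teeth_A * RPM_A = teeth_B * RPM_B
36 * 900 = 10 * RPM_B
32400 = 10 * RPM_B
RPM_B = 32400 / 10
RPM_B = 3240

3240


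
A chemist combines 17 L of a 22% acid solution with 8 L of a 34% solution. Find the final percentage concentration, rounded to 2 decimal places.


Solute in mixture 1 = 22% of 17 L = 17*22/100 = 187/50 L
Solute in mixture 2 = 34% of 8 L = 8*34/100 = 68/25 L
Total solute = 187/50 + 68/25 = 323/50 L
Total volume = 17 + 8 = 25 L
Final concentration = 323/50/25 * 100 = 25.84%

25.84


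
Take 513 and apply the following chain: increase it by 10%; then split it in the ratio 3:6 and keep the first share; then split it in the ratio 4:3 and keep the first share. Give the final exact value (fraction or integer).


Start with 513.
Step 1: Increase by 10%: 513 * 110/100 = 5643/10
Step 2: Split 3:6, first share = 5643/10 * 3/9 = 1881/10
Step 3: Split 4:3, first share = 1881/10 * 4/7 = 3762/35
Final result = 3762/35

3762/35


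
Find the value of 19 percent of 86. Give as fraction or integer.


Compute 19% of 86
Convert percentage: 19% = 19/100
Multiply: 86 * 19/100
= 1634/100
= 817/50

817/50


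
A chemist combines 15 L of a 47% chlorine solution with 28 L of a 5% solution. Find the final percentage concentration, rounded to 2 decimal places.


Solute in mixture 1 = 47% of 15 L = 15*47/100 = 141/20 L
Solute in mixture 2 = 5% of 28 L = 28*5/100 = 7/5 L
Total solute = 141/20 + 7/5 = 169/20 L
Total volume = 15 + 28 = 43 L
Final concentration = 169/20/43 * 100 = 19.65%

19.65


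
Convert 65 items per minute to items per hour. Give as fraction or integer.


Converting from per minute to per hour
Rate = 65 items per minute
Multiply by 60: 65 * 60
= 3900 items per hour

3900


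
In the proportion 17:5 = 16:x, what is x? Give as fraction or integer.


Setting up: 17/5 = 16/x
Cross multiply: 17 * x = 5 * 16
17x = 80
x = 80/17
x = 80/17

80/17


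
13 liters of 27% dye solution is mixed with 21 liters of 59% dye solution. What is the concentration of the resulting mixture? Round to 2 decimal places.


Solute in mixture 1 = 27% of 13 L = 13*27/100 = 351/100 L
Solute in mixture 2 = 59% of 21 L = 21*59/100 = 1239/100 L
Total solute = 351/100 + 1239/100 = 159/10 L
Total volume = 13 + 21 = 34 L
Final concentration = 159/10/34 * 100 = 46.76%

46.76


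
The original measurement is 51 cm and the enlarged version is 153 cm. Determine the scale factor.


Original length = 51 cm
Scaled length = 153 cm
Scale factor = 153 / 51
= 3

3


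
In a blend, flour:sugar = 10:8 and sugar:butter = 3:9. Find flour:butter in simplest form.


Given a:b = 10:8 and b:c = 3:9
Make b consistent. Multiply first ratio by 3: a:b = 30:24
Multiply second ratio by 8: b:c = 24:72
Now b = 24 in both, so a:b:c = 30:24:72
Therefore a:c = 30:72
Simplify by GCD: a:c = 5:12

5:12


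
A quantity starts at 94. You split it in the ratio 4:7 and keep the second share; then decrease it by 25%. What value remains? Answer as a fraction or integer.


Start with 94.
Step 1: Split 4:7, second share = 94 * 7/11 = 658/11
Step 2: Decrease by 25%: 658/11 * 75/100 = 987/22
Final result = 987/22

987/22


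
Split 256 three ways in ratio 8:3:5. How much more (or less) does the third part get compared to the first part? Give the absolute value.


Total parts = 8 + 3 + 5 = 16
Value per part = 256 / 16 = 16
Shares: 8*16=128, 3*16=48, 5*16=80
Third share = 80, first share = 128
Difference = |80 - 128| = 48

48


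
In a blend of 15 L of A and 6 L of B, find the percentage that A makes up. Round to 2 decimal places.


Volume of A = 15 L
Volume of B = 6 L
Total volume = 15 + 6 = 21 L
Percentage of A = (15/21) * 100
= 71.43%

71.43


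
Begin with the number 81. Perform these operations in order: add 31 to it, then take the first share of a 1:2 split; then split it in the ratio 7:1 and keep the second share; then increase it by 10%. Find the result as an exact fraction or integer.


Start with 81.
Step 1: Add 31: 81+31=112; split 1:2 first = 112*1/3 = 112/3
Step 2: Split 7:1, second share = 112/3 * 1/8 = 14/3
Step 3: Increase by 10%: 14/3 * 110/100 = 77/15
Final result = 77/15

77/15


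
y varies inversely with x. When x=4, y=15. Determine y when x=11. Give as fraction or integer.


Inverse proportion: y = k/x
Find k: k = 4 * 15 = 60
Compute y at x=11: y = 60/11
y = 60/11

60/11


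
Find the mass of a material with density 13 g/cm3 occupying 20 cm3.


Using mass = density * volume
Density = 13 g/cm3
Volume = 20 cm3
Mass = 13 * 20
= 260 g

260


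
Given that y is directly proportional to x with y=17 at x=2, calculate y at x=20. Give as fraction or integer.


Direct proportion: y = kx
Find k: k = 17/2 = 17/2
Compute y at x=20: y = 17/2 * 20
y = 170

170


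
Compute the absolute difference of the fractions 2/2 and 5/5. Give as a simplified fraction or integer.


Simplify: 2/2 = 1 and 5/5 = 1
Find common denominator: LCD = 1
Convert: 1/1 and 1/1
Difference = |1 - 1|/1 = 0/1
Simplified = 0

0


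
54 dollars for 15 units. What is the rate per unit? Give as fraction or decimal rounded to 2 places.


Total dollars = 54
Number of units = 15
Unit rate = 54 / 15
= 3.60 dollars per unit

3.60


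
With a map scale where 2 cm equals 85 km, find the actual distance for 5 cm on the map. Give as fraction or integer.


Map scale: 2 cm = 85 km
Measured distance on map = 5 cm
Set up proportion: 5 * 85 / 2
= 425 / 2
= 425/2 km

425/2


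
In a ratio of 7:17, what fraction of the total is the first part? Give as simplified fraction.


Total parts = 7 + 17 = 24
First part fraction = 7/24
Simplify: 7/24 = 7/24

7/24


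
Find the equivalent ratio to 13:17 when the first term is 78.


Original ratio: 13:17
First term target: 78
Scale factor = 78 / 13 = 6
Multiply second term: 17 * 6 = 102
Equivalent ratio = 78:102

78:102


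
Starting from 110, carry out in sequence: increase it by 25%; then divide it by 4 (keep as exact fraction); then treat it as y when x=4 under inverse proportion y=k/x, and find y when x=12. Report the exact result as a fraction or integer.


Start with 110.
Step 1: Increase by 25%: 110 * 125/100 = 275/2
Step 2: Divide by 4: 275/2 / 4 = 275/8
Step 3: Inverse prop: k = (275/8)*4; new y = k/12 = 275/8*4/12 = 275/24
Final result = 275/24

275/24


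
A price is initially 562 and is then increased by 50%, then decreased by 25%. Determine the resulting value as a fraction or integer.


Start: 562
Step 1: increase by 50% => multiply by 150/100
  562 * 150/100 = 843
Step 2: decrease by 25% => multiply by 75/100
  843 * 75/100 = 2529/4
Final value = 2529/4

2529/4


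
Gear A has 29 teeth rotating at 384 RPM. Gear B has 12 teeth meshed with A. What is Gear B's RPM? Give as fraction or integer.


Gear ratio: teeth_A * RPM_A = teeth_B * RPM_B
29 * 384 = 12 * RPM_B
11136 = 12 * RPM_B
RPM_B = 11136 / 12
RPM_B = 928

928


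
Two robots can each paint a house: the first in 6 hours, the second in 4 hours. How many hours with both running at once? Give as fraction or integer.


Rate of A = 1/6 job per hour
Rate of B = 1/4 job per hour
Combined rate = 1/6 + 1/4
Find common denominator: (4 + 6)/(6*4) = 10/24
Combined rate = 5/12 job per hour
Time together = 1 / (5/12) = 12/5 hours

12/5


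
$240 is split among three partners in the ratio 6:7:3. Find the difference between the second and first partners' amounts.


Total parts = 6 + 7 + 3 = 16
Value per part = 240 / 16 = 15
Shares: 6*15=90, 7*15=105, 3*15=45
Second share = 105, first share = 90
Difference = |105 - 90| = 15

15


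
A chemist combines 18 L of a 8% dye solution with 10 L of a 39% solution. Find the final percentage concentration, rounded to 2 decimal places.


Solute in mixture 1 = 8% of 18 L = 18*8/100 = 36/25 L
Solute in mixture 2 = 39% of 10 L = 10*39/100 = 39/10 L
Total solute = 36/25 + 39/10 = 267/50 L
Total volume = 18 + 10 = 28 L
Final concentration = 267/50/28 * 100 = 19.07%

19.07


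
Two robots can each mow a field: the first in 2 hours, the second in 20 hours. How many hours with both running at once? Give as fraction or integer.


Rate of A = 1/2 job per hour
Rate of B = 1/20 job per hour
Combined rate = 1/2 + 1/20
Find common denominator: (20 + 2)/(2*20) = 22/40
Combined rate = 11/20 job per hour
Time together = 1 / (11/20) = 20/11 hours

20/11


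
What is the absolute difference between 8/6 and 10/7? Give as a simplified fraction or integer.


Simplify: 8/6 = 4/3 and 10/7 = 10/7
Find common denominator: LCD = 21
Convert: 28/21 and 30/21
Difference = |28 - 30|/21 = 2/21
Simplified = 2/21

2/21


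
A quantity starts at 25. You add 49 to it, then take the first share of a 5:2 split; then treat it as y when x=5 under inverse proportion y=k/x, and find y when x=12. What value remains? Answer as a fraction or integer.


Start with 25.
Step 1: Add 49: 25+49=74; split 5:2 first = 74*5/7 = 370/7
Step 2: Inverse prop: k = (370/7)*5; new y = k/12 = 370/7*5/12 = 925/42
Final result = 925/42

925/42


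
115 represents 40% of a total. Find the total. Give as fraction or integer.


Given: 115 is 40% of the whole
Set up: 115 = 40/100 * whole
whole = 115 * 100 / 40
whole = 11500 / 40
whole = 575/2

575/2


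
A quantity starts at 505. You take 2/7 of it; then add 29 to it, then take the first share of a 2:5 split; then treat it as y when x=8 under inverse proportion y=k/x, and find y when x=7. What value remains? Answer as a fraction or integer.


Start with 505.
Step 1: Take 2/7: 505 * 2/7 = 1010/7
Step 2: Add 29: 1010/7+29=1213/7; split 2:5 first = 1213/7*2/7 = 2426/49
Step 3: Inverse prop: k = (2426/49)*8; new y = k/7 = 2426/49*8/7 = 19408/343
Final result = 19408/343

19408/343


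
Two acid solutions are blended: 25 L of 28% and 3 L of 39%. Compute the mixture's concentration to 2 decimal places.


Solute in mixture 1 = 28% of 25 L = 25*28/100 = 7 L
Solute in mixture 2 = 39% of 3 L = 3*39/100 = 117/100 L
Total solute = 7 + 117/100 = 817/100 L
Total volume = 25 + 3 = 28 L
Final concentration = 817/100/28 * 100 = 29.18%

29.18


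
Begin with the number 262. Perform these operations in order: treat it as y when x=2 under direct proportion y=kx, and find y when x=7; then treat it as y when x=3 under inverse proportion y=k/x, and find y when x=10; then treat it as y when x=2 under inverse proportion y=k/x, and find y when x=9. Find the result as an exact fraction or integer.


Start with 262.
Step 1: Direct prop: k = (262)/2; new y = k*7 = 262*7/2 = 917
Step 2: Inverse prop: k = (917)*3; new y = k/10 = 917*3/10 = 2751/10
Step 3: Inverse prop: k = (2751/10)*2; new y = k/9 = 2751/10*2/9 = 917/15
Final result = 917/15

917/15


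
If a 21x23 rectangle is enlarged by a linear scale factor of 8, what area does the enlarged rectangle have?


Original dimensions: 21 x 23
Enlargement factor = 8
New width = 21 * 8 = 168
New height = 23 * 8 = 184
New area = 168 * 184 = 30912

30912


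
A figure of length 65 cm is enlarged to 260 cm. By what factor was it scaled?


Original length = 65 cm
Scaled length = 260 cm
Scale factor = 260 / 65
= 4

4


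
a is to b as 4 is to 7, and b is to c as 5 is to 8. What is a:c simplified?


Given a:b = 4:7 and b:c = 5:8
Make b consistent. Multiply first ratio by 5: a:b = 20:35
Multiply second ratio by 7: b:c = 35:56
Now b = 35 in both, so a:b:c = 20:35:56
Therefore a:c = 20:56
Simplify by GCD: a:c = 5:14

5:14


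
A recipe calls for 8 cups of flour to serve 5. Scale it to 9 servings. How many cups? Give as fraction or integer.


Original: 8 cups for 5 servings
Target servings = 9
Scaling factor = 9/5
New amount = 8 * 9/5
= 72/5
= 72/5 cups

72/5


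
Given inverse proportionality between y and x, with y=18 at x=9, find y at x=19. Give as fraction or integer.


Inverse proportion: y = k/x
Find k: k = 9 * 18 = 162
Compute y at x=19: y = 162/19
y = 162/19

162/19


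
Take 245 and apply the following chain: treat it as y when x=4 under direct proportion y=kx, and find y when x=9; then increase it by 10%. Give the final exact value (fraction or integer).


Start with 245.
Step 1: Direct prop: k = (245)/4; new y = k*9 = 245*9/4 = 2205/4
Step 2: Increase by 10%: 2205/4 * 110/100 = 4851/8
Final result = 4851/8

4851/8


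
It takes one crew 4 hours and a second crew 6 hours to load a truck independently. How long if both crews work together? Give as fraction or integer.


Rate of A = 1/4 job per hour
Rate of B = 1/6 job per hour
Combined rate = 1/4 + 1/6
Find common denominator: (6 + 4)/(4*6) = 10/24
Combined rate = 5/12 job per hour
Time together = 1 / (5/12) = 12/5 hours

12/5


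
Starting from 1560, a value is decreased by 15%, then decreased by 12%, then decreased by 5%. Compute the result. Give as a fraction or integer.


Start: 1560
Step 1: decrease by 15% => multiply by 85/100
  1560 * 85/100 = 1326
Step 2: decrease by 12% => multiply by 88/100
  1326 * 88/100 = 29172/25
Step 3: decrease by 5% => multiply by 95/100
  29172/25 * 95/100 = 138567/125
Final value = 138567/125

138567/125


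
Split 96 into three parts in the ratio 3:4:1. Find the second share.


Ratio = 3:4:1
Total parts = 3 + 4 + 1 = 8
Value per part = 96 / 8 = 12
First share = 3 * 12 = 36
Middle share = 4 * 12 = 48
Third share = 1 * 12 = 12

48


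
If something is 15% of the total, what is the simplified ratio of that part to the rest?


Part = 15%, Remainder = 85%
Ratio = 15:85
GCD(15, 85) = 5
Simplify: 3:17 = 3:17

3:17


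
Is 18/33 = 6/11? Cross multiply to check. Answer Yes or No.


Cross multiply to check 18/33 = 6/11
Left cross product: 18 * 11 = 198
Right cross product: 33 * 6 = 198
198 = 198
Equal, so proportions match => Yes

Yes


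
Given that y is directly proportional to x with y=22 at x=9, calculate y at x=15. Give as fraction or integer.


Direct proportion: y = kx
Find k: k = 22/9 = 22/9
Compute y at x=15: y = 22/9 * 15
y = 110/3

110/3


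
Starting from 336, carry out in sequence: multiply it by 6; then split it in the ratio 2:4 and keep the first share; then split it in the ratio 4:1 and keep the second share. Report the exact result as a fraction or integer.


Start with 336.
Step 1: Multiply by 6: 336 * 6 = 2016
Step 2: Split 2:4, first share = 2016 * 2/6 = 672
Step 3: Split 4:1, second share = 672 * 1/5 = 672/5
Final result = 672/5

672/5


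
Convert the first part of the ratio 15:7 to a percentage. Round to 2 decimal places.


Total parts = 15 + 7 = 22
First part fraction = 15/22
Percentage = (15/22) * 100
= 0.681818 * 100
= 68.18%

68.18


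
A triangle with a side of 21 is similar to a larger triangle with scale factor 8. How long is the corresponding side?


Similar triangles have proportional sides
Scale factor = 8
Smaller side = 21
Corresponding larger side = 21 * 8
= 168

168


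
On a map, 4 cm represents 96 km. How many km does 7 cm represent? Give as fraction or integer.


Map scale: 4 cm = 96 km
Measured distance on map = 7 cm
Set up proportion: 7 * 96 / 4
= 672 / 4
= 168 km

168


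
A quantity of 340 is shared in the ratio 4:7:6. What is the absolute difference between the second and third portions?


Total parts = 4 + 7 + 6 = 17
Value per part = 340 / 17 = 20
Shares: 4*20=80, 7*20=140, 6*20=120
Second share = 140, third share = 120
Difference = |140 - 120| = 20

20


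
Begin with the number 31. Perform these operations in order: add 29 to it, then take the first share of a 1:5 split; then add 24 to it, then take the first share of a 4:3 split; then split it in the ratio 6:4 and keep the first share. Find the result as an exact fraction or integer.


Start with 31.
Step 1: Add 29: 31+29=60; split 1:5 first = 60*1/6 = 10
Step 2: Add 24: 10+24=34; split 4:3 first = 34*4/7 = 136/7
Step 3: Split 6:4, first share = 136/7 * 6/10 = 408/35
Final result = 408/35

408/35


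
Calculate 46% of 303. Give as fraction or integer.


Compute 46% of 303
Convert percentage: 46% = 46/100
Multiply: 303 * 46/100
= 13938/100
= 6969/50

6969/50


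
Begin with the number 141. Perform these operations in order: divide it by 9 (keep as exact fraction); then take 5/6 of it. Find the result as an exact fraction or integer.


Start with 141.
Step 1: Divide by 9: 141 / 9 = 47/3
Step 2: Take 5/6: 47/3 * 5/6 = 235/18
Final result = 235/18

235/18


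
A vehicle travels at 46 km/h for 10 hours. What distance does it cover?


Using distance = speed * time
Speed = 46 km/h
Time = 10 hours
Distance = 46 * 10
= 460 km

460


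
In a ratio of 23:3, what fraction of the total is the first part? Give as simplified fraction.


Total parts = 23 + 3 = 26
First part fraction = 23/26
Simplify: 23/26 = 23/26

23/26


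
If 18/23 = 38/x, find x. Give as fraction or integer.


Setting up: 18/23 = 38/x
Cross multiply: 18 * x = 23 * 38
18x = 874
x = 874/18
x = 437/9

437/9


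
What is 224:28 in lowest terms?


Find GCD(224, 28)
GCD = 28
Divide both by 28: 224/28 = 8, 28/28 = 1
Simplified ratio = 8:1

8:1


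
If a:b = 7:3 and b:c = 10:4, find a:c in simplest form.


Given a:b = 7:3 and b:c = 10:4
Make b consistent. Multiply first ratio by 10: a:b = 70:30
Multiply second ratio by 3: b:c = 30:12
Now b = 30 in both, so a:b:c = 70:30:12
Therefore a:c = 70:12
Simplify by GCD: a:c = 35:6

35:6


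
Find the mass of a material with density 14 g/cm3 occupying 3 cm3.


Using mass = density * volume
Density = 14 g/cm3
Volume = 3 cm3
Mass = 14 * 3
= 42 g

42


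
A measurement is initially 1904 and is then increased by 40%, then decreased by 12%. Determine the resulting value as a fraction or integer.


Start: 1904
Step 1: increase by 40% => multiply by 140/100
  1904 * 140/100 = 13328/5
Step 2: decrease by 12% => multiply by 88/100
  13328/5 * 88/100 = 293216/125
Final value = 293216/125

293216/125


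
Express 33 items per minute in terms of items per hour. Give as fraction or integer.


Converting from per minute to per hour
Rate = 33 items per minute
Multiply by 60: 33 * 60
= 1980 items per hour

1980


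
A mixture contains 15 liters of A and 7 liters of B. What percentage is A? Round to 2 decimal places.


Volume of A = 15 L
Volume of B = 7 L
Total volume = 15 + 7 = 22 L
Percentage of A = (15/22) * 100
= 68.18%

68.18


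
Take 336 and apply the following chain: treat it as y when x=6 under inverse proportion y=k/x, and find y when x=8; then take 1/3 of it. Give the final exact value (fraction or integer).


Start with 336.
Step 1: Inverse prop: k = (336)*6; new y = k/8 = 336*6/8 = 252
Step 2: Take 1/3: 252 * 1/3 = 84
Final result = 84

84
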